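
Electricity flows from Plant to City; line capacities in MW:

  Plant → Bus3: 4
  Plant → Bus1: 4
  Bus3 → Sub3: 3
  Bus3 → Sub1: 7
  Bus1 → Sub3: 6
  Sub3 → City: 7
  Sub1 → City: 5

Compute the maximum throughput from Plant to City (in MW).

8

Augment Plant→Bus3→Sub3→City: bottleneck 3, flow now 3.
Augment Plant→Bus3→Sub1→City: bottleneck 1, flow now 4.
Augment Plant→Bus1→Sub3→City: bottleneck 4, flow now 8.
No augmenting path remains; maximum flow = 8.
In the residual graph, reachable from Plant: {Plant}.
Min-cut edges: Plant→Bus3 (4), Plant→Bus1 (4); capacity 4 + 4 = 8.
This cut is saturated, so no flow can exceed 8.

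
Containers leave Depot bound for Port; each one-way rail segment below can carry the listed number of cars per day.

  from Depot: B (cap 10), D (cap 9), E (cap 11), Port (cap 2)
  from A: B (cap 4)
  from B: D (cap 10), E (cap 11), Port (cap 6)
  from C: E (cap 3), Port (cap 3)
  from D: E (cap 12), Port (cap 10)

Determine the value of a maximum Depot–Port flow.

18

Augment Depot→Port: bottleneck 2, flow now 2.
Augment Depot→B→Port: bottleneck 6, flow now 8.
Augment Depot→D→Port: bottleneck 9, flow now 17.
Augment Depot→B→D→Port: bottleneck 1, flow now 18.
No augmenting path remains; maximum flow = 18.
In the residual graph, reachable from Depot: {Depot, B, D, E}.
Min-cut edges: Depot→Port (2), B→Port (6), D→Port (10); capacity 2 + 6 + 10 = 18.
This cut is saturated, so no flow can exceed 18.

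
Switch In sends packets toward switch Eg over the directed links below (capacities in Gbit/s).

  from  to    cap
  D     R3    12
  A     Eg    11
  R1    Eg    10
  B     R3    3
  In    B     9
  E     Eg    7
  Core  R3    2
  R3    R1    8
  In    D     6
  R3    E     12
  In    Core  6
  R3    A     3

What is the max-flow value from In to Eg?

Augment In→B→R3→E→Eg: bottleneck 3, flow now 3.
Augment In→D→R3→E→Eg: bottleneck 4, flow now 7.
Augment In→D→R3→A→Eg: bottleneck 2, flow now 9.
Augment In→Core→R3→A→Eg: bottleneck 1, flow now 10.
Augment In→Core→R3→R1→Eg: bottleneck 1, flow now 11.
No augmenting path remains; maximum flow = 11.
In the residual graph, reachable from In: {In, B, Core}.
Min-cut edges: In→D (6), B→R3 (3), Core→R3 (2); capacity 6 + 3 + 2 = 11.
This cut is saturated, so no flow can exceed 11.

11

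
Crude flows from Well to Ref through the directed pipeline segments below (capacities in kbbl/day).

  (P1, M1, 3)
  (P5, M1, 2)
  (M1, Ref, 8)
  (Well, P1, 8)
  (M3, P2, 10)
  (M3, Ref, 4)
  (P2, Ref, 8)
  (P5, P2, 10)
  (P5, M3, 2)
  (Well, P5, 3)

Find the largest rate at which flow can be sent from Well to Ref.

Augment Well→P1→M1→Ref: bottleneck 3, flow now 3.
Augment Well→P5→M1→Ref: bottleneck 2, flow now 5.
Augment Well→P5→M3→Ref: bottleneck 1, flow now 6.
No augmenting path remains; maximum flow = 6.
In the residual graph, reachable from Well: {Well, P1}.
Min-cut edges: Well→P5 (3), P1→M1 (3); capacity 3 + 3 = 6.
This cut is saturated, so no flow can exceed 6.

6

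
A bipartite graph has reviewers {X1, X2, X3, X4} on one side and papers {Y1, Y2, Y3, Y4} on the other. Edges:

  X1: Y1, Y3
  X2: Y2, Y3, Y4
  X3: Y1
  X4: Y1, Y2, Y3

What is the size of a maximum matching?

Unit-capacity flow: source→left, listed edges, right→sink; max matching = max flow.
Augmenting path X1→Y1 (+1); matched 1.
Augmenting path X2→Y2 (+1); matched 2.
Augmenting path X4→Y3 (+1); matched 3.
Augmenting path X3→Y1→X1→Y3→X4→Y2→X2→Y4 (+1); matched 4.
No augmenting path remains; maximum matching = 4.
König certificate: {X1, X2, X3, X4} is a vertex cover of size 4 (every listed pair touches it), so no matching can be larger.

4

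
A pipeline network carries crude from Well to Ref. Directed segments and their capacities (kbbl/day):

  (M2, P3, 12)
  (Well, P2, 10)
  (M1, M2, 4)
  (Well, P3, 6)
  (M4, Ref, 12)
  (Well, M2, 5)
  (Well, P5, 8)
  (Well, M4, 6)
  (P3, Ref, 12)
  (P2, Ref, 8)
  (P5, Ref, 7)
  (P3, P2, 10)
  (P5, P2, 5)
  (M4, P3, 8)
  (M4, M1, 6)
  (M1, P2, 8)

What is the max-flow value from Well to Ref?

Augment Well→M4→Ref: bottleneck 6, flow now 6.
Augment Well→P3→Ref: bottleneck 6, flow now 12.
Augment Well→P5→Ref: bottleneck 7, flow now 19.
Augment Well→P2→Ref: bottleneck 8, flow now 27.
Augment Well→M2→P3→Ref: bottleneck 5, flow now 32.
No augmenting path remains; maximum flow = 32.
In the residual graph, reachable from Well: {Well, P5, P2}.
Min-cut edges: Well→M4 (6), Well→M2 (5), Well→P3 (6), P5→Ref (7), P2→Ref (8); capacity 6 + 5 + 6 + 7 + 8 = 32.
This cut is saturated, so no flow can exceed 32.

32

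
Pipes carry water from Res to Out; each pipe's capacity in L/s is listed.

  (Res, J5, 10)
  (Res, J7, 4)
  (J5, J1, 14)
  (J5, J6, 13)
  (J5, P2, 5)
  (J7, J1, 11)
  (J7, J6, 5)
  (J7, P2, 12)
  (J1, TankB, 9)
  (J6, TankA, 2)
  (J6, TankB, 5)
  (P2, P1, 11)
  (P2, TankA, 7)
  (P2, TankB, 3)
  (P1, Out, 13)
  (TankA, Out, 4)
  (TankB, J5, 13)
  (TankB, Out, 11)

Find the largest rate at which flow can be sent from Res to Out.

14

Augment Res→J5→J1→TankB→Out: bottleneck 9, flow now 9.
Augment Res→J5→J6→TankA→Out: bottleneck 1, flow now 10.
Augment Res→J7→J6→TankA→Out: bottleneck 1, flow now 11.
Augment Res→J7→J6→TankB→Out: bottleneck 2, flow now 13.
Augment Res→J7→P2→P1→Out: bottleneck 1, flow now 14.
No augmenting path remains; maximum flow = 14.
In the residual graph, reachable from Res: {Res}.
Min-cut edges: Res→J5 (10), Res→J7 (4); capacity 10 + 4 = 14.
This cut is saturated, so no flow can exceed 14.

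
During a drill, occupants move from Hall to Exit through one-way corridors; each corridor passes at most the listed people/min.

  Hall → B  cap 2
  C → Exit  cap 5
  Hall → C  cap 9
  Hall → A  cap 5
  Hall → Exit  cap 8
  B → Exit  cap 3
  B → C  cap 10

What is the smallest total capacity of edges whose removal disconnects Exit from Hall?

15

Augment Hall→Exit: bottleneck 8, flow now 8.
Augment Hall→B→Exit: bottleneck 2, flow now 10.
Augment Hall→C→Exit: bottleneck 5, flow now 15.
No augmenting path remains; maximum flow = 15.
By max-flow min-cut, the minimum cut capacity equals the max flow.
In the residual graph, reachable from Hall: {Hall, A, C}.
Min-cut edges: Hall→B (2), Hall→Exit (8), C→Exit (5); capacity 2 + 8 + 5 = 15.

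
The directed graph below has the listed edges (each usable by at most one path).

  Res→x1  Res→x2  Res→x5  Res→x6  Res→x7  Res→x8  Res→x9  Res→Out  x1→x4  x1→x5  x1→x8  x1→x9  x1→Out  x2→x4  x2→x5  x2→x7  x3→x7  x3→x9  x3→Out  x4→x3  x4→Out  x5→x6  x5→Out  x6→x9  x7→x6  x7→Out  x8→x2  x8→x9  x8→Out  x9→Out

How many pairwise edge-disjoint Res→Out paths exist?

7

Assign every edge capacity 1; by Menger, the answer equals the max flow.
Path Res→Out (+1); total 1.
Path Res→x1→Out (+1); total 2.
Path Res→x5→Out (+1); total 3.
Path Res→x7→Out (+1); total 4.
Path Res→x8→Out (+1); total 5.
Path Res→x9→Out (+1); total 6.
Path Res→x2→x4→Out (+1); total 7.
No residual Res→Out path; max flow = 7.
Certifying cut of size 7: {Res→Out, Res→x1, Res→x2, Res→x5, Res→x7, Res→x8, x9→Out}.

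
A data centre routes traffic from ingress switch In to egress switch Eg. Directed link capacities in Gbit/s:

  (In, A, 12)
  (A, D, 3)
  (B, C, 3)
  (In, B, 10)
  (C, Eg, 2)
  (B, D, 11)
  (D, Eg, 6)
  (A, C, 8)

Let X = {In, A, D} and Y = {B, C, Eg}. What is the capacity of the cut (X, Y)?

24

Edges leaving {In, A, D}: In→B (10), A→C (8), D→Eg (6).
Cut capacity = 10 + 8 + 6 = 24.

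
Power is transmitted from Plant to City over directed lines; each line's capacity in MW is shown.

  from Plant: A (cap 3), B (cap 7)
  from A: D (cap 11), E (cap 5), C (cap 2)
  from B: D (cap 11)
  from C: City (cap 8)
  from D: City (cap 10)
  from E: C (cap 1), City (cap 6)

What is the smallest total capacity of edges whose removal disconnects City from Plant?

10

Augment Plant→A→C→City: bottleneck 2, flow now 2.
Augment Plant→A→D→City: bottleneck 1, flow now 3.
Augment Plant→B→D→City: bottleneck 7, flow now 10.
No augmenting path remains; maximum flow = 10.
By max-flow min-cut, the minimum cut capacity equals the max flow.
In the residual graph, reachable from Plant: {Plant}.
Min-cut edges: Plant→A (3), Plant→B (7); capacity 3 + 7 = 10.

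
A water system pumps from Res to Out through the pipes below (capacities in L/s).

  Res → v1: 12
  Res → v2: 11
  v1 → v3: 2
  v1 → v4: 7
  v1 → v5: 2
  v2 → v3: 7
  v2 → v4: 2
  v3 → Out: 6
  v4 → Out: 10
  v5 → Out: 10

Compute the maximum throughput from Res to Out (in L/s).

Augment Res→v1→v3→Out: bottleneck 2, flow now 2.
Augment Res→v1→v4→Out: bottleneck 7, flow now 9.
Augment Res→v1→v5→Out: bottleneck 2, flow now 11.
Augment Res→v2→v3→Out: bottleneck 4, flow now 15.
Augment Res→v2→v4→Out: bottleneck 2, flow now 17.
No augmenting path remains; maximum flow = 17.
In the residual graph, reachable from Res: {Res, v1, v2, v3}.
Min-cut edges: v1→v4 (7), v1→v5 (2), v2→v4 (2), v3→Out (6); capacity 7 + 2 + 2 + 6 = 17.
This cut is saturated, so no flow can exceed 17.

17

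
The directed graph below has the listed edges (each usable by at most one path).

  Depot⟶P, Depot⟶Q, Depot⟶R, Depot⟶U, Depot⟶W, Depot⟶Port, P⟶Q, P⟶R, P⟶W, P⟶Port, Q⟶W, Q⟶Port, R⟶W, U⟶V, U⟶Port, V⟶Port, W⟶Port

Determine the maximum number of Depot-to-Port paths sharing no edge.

5

Assign every edge capacity 1; by Menger, the answer equals the max flow.
Path Depot→Port (+1); total 1.
Path Depot→P→Port (+1); total 2.
Path Depot→Q→Port (+1); total 3.
Path Depot→U→Port (+1); total 4.
Path Depot→W→Port (+1); total 5.
No residual Depot→Port path; max flow = 5.
Certifying cut of size 5: {Depot→P, Depot→Port, Depot→Q, Depot→U, W→Port}.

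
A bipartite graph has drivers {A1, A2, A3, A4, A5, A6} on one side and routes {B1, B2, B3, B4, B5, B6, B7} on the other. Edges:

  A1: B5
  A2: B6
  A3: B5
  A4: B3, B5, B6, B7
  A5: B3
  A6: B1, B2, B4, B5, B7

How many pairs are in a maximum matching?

Unit-capacity flow: source→left, listed edges, right→sink; max matching = max flow.
Augmenting path A1→B5 (+1); matched 1.
Augmenting path A2→B6 (+1); matched 2.
Augmenting path A4→B3 (+1); matched 3.
Augmenting path A6→B1 (+1); matched 4.
Augmenting path A5→B3→A4→B7 (+1); matched 5.
No augmenting path remains; maximum matching = 5.
König certificate: {A2, A4, A5, A6, B5} is a vertex cover of size 5 (every listed pair touches it), so no matching can be larger.

5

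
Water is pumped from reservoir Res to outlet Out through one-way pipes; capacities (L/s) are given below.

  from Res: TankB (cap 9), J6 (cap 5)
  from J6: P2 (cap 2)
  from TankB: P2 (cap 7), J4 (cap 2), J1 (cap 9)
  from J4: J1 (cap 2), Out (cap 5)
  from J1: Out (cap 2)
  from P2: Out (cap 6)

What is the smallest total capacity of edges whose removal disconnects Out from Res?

10

Augment Res→J6→P2→Out: bottleneck 2, flow now 2.
Augment Res→TankB→J4→Out: bottleneck 2, flow now 4.
Augment Res→TankB→J1→Out: bottleneck 2, flow now 6.
Augment Res→TankB→P2→Out: bottleneck 4, flow now 10.
No augmenting path remains; maximum flow = 10.
By max-flow min-cut, the minimum cut capacity equals the max flow.
In the residual graph, reachable from Res: {Res, J6, TankB, J1, P2}.
Min-cut edges: TankB→J4 (2), J1→Out (2), P2→Out (6); capacity 2 + 2 + 6 = 10.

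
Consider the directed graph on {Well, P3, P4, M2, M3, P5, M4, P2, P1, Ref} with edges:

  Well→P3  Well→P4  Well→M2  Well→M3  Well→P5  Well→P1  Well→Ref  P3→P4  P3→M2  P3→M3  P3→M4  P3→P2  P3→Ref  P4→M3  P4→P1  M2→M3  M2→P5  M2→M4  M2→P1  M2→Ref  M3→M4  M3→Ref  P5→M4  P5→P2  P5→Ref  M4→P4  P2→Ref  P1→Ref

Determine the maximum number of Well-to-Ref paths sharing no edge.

Assign every edge capacity 1; by Menger, the answer equals the max flow.
Path Well→Ref (+1); total 1.
Path Well→P3→Ref (+1); total 2.
Path Well→M2→Ref (+1); total 3.
Path Well→M3→Ref (+1); total 4.
Path Well→P5→Ref (+1); total 5.
Path Well→P1→Ref (+1); total 6.
No residual Well→Ref path; max flow = 6.
Certifying cut of size 6: {M3→Ref, P1→Ref, Well→M2, Well→P3, Well→P5, Well→Ref}.

6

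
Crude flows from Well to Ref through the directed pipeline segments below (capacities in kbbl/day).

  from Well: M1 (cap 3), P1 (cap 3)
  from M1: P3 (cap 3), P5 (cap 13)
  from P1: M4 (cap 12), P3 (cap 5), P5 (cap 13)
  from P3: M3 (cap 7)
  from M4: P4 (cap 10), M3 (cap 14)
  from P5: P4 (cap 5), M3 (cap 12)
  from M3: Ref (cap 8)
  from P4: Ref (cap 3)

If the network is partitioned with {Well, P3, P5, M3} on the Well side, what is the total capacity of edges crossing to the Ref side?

19

Edges leaving {Well, P3, P5, M3}: Well→M1 (3), Well→P1 (3), P5→P4 (5), M3→Ref (8).
Cut capacity = 3 + 3 + 5 + 8 = 19.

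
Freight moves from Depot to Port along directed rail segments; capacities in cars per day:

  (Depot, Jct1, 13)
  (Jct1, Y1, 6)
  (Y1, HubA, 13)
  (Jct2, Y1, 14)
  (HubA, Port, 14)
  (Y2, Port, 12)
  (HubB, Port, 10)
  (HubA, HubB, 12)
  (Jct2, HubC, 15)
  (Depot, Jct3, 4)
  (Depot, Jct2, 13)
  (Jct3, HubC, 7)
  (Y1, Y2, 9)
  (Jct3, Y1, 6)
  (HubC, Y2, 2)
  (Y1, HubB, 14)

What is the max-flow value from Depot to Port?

23

Augment Depot→Jct1→Y1→HubA→Port: bottleneck 6, flow now 6.
Augment Depot→Jct2→Y1→HubA→Port: bottleneck 7, flow now 13.
Augment Depot→Jct2→Y1→HubB→Port: bottleneck 6, flow now 19.
Augment Depot→Jct3→Y1→HubB→Port: bottleneck 4, flow now 23.
No augmenting path remains; maximum flow = 23.
In the residual graph, reachable from Depot: {Depot, Jct1}.
Min-cut edges: Depot→Jct2 (13), Depot→Jct3 (4), Jct1→Y1 (6); capacity 13 + 4 + 6 = 23.
This cut is saturated, so no flow can exceed 23.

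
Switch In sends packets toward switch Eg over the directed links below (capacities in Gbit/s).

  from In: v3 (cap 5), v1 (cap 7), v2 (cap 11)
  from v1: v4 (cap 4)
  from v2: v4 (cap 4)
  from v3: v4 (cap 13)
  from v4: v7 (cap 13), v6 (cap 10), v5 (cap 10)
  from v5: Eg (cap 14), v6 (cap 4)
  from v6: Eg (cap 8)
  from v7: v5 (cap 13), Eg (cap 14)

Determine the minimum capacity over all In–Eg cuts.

Augment In→v1→v4→v5→Eg: bottleneck 4, flow now 4.
Augment In→v2→v4→v5→Eg: bottleneck 4, flow now 8.
Augment In→v3→v4→v5→Eg: bottleneck 2, flow now 10.
Augment In→v3→v4→v6→Eg: bottleneck 3, flow now 13.
No augmenting path remains; maximum flow = 13.
By max-flow min-cut, the minimum cut capacity equals the max flow.
In the residual graph, reachable from In: {In, v1, v2}.
Min-cut edges: In→v3 (5), v1→v4 (4), v2→v4 (4); capacity 5 + 4 + 4 = 13.

13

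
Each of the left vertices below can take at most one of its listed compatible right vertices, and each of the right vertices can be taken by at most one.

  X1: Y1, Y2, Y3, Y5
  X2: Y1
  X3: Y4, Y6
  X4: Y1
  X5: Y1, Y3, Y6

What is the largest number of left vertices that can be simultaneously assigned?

4

Unit-capacity flow: source→left, listed edges, right→sink; max matching = max flow.
Augmenting path X1→Y1 (+1); matched 1.
Augmenting path X3→Y4 (+1); matched 2.
Augmenting path X5→Y3 (+1); matched 3.
Augmenting path X2→Y1→X1→Y2 (+1); matched 4.
No augmenting path remains; maximum matching = 4.
König certificate: {X1, X3, X5, Y1} is a vertex cover of size 4 (every listed pair touches it), so no matching can be larger.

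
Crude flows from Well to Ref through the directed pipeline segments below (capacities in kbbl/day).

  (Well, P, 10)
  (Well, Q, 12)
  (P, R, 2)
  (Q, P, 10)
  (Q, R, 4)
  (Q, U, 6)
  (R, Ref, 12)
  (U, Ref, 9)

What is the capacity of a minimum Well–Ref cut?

Augment Well→P→R→Ref: bottleneck 2, flow now 2.
Augment Well→Q→R→Ref: bottleneck 4, flow now 6.
Augment Well→Q→U→Ref: bottleneck 6, flow now 12.
No augmenting path remains; maximum flow = 12.
By max-flow min-cut, the minimum cut capacity equals the max flow.
In the residual graph, reachable from Well: {Well, P, Q}.
Min-cut edges: P→R (2), Q→R (4), Q→U (6); capacity 2 + 4 + 6 = 12.

12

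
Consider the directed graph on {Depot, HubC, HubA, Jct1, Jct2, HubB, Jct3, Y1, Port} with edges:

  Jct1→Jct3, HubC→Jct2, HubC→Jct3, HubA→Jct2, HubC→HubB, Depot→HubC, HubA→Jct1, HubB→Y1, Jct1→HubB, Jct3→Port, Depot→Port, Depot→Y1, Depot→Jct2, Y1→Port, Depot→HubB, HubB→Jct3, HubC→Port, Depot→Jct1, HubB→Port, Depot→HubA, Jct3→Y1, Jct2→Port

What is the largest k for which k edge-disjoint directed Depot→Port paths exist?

Assign every edge capacity 1; by Menger, the answer equals the max flow.
Path Depot→Port (+1); total 1.
Path Depot→HubC→Port (+1); total 2.
Path Depot→Jct2→Port (+1); total 3.
Path Depot→HubB→Port (+1); total 4.
Path Depot→Y1→Port (+1); total 5.
Path Depot→Jct1→Jct3→Port (+1); total 6.
No residual Depot→Port path; max flow = 6.
Certifying cut of size 6: {Depot→HubC, Depot→Port, HubB→Port, Jct2→Port, Jct3→Port, Y1→Port}.

6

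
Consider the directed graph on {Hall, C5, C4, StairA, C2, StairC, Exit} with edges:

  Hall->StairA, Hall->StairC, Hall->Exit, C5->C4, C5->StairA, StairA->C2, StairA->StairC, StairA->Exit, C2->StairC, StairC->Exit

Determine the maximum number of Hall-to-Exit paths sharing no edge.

3

Assign every edge capacity 1; by Menger, the answer equals the max flow.
Path Hall→Exit (+1); total 1.
Path Hall→StairA→Exit (+1); total 2.
Path Hall→StairC→Exit (+1); total 3.
No residual Hall→Exit path; max flow = 3.
Certifying cut of size 3: {Hall→Exit, Hall→StairA, Hall→StairC}.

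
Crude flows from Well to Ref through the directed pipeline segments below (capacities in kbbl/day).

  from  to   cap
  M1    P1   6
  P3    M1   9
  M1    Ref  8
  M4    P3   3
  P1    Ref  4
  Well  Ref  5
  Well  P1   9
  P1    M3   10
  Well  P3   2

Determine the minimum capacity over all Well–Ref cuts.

11

Augment Well→Ref: bottleneck 5, flow now 5.
Augment Well→P1→Ref: bottleneck 4, flow now 9.
Augment Well→P3→M1→Ref: bottleneck 2, flow now 11.
No augmenting path remains; maximum flow = 11.
By max-flow min-cut, the minimum cut capacity equals the max flow.
In the residual graph, reachable from Well: {Well, P1, M3}.
Min-cut edges: Well→P3 (2), Well→Ref (5), P1→Ref (4); capacity 2 + 5 + 4 = 11.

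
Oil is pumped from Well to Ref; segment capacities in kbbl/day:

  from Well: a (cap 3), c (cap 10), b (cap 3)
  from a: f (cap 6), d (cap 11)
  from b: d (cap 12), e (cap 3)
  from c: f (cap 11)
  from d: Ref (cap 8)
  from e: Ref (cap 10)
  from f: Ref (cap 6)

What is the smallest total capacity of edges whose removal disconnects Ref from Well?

Augment Well→a→d→Ref: bottleneck 3, flow now 3.
Augment Well→b→d→Ref: bottleneck 3, flow now 6.
Augment Well→c→f→Ref: bottleneck 6, flow now 12.
No augmenting path remains; maximum flow = 12.
By max-flow min-cut, the minimum cut capacity equals the max flow.
In the residual graph, reachable from Well: {Well, c, f}.
Min-cut edges: Well→a (3), Well→b (3), f→Ref (6); capacity 3 + 3 + 6 = 12.

12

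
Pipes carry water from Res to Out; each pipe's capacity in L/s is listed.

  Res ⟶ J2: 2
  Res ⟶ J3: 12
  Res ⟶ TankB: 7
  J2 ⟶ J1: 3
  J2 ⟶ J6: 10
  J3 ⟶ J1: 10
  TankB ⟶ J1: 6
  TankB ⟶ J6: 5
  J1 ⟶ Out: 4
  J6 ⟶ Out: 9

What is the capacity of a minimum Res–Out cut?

Augment Res→J2→J1→Out: bottleneck 2, flow now 2.
Augment Res→J3→J1→Out: bottleneck 2, flow now 4.
Augment Res→TankB→J6→Out: bottleneck 5, flow now 9.
Augment Res→J3→J1→J2→J6→Out: bottleneck 2, flow now 11. (uses reverse residual edge)
No augmenting path remains; maximum flow = 11.
By max-flow min-cut, the minimum cut capacity equals the max flow.
In the residual graph, reachable from Res: {Res, J3, TankB, J1}.
Min-cut edges: Res→J2 (2), TankB→J6 (5), J1→Out (4); capacity 2 + 5 + 4 = 11.

11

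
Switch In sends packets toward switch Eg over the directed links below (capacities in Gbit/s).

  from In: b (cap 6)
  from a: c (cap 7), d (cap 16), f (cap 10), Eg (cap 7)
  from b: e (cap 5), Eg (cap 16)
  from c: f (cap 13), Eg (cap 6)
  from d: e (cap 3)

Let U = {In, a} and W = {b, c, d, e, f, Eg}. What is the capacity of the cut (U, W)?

46

Edges leaving {In, a}: In→b (6), a→c (7), a→d (16), a→f (10), a→Eg (7).
Cut capacity = 6 + 7 + 16 + 10 + 7 = 46.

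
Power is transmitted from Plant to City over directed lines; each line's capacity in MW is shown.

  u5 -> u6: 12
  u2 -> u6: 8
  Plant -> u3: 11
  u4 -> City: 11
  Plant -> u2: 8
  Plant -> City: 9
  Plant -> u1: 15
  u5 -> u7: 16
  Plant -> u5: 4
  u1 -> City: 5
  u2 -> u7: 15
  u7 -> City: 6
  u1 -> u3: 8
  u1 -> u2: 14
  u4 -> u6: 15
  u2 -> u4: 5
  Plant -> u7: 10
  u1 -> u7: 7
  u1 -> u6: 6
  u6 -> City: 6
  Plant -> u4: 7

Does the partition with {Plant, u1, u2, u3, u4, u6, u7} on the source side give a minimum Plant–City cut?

No — its capacity is 41, but the minimum cut has capacity 37.

Given cut capacity: 4 + 9 + 5 + 11 + 6 + 6 = 41.
Augment Plant→City: bottleneck 9, flow now 9.
Augment Plant→u1→City: bottleneck 5, flow now 14.
Augment Plant→u4→City: bottleneck 7, flow now 21.
Augment Plant→u7→City: bottleneck 6, flow now 27.
Augment Plant→u1→u6→City: bottleneck 6, flow now 33.
Augment Plant→u2→u4→City: bottleneck 4, flow now 37.
No augmenting path remains; maximum flow = 37.
In the residual graph, reachable from Plant: {Plant, u1, u2, u3, u4, u5, u6, u7}.
Min-cut edges: Plant→City (9), u1→City (5), u4→City (11), u6→City (6), u7→City (6); capacity 9 + 5 + 11 + 6 + 6 = 37.
Cut capacity 41 exceeds the max flow 37, so it is not minimum.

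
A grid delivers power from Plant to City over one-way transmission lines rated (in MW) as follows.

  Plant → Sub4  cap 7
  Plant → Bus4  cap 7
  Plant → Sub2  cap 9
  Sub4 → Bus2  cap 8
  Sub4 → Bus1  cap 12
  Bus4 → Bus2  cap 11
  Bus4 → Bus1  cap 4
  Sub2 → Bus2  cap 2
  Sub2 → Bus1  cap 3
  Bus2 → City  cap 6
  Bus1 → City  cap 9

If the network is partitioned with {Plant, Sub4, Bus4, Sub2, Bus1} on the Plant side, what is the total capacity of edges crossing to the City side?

Edges leaving {Plant, Sub4, Bus4, Sub2, Bus1}: Sub4→Bus2 (8), Bus4→Bus2 (11), Sub2→Bus2 (2), Bus1→City (9).
Cut capacity = 8 + 11 + 2 + 9 = 30.

30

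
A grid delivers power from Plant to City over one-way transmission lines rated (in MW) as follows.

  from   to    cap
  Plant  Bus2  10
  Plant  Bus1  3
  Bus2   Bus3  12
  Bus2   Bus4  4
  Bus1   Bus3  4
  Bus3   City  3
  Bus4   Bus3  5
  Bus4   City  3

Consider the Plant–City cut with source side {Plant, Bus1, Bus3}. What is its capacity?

Edges leaving {Plant, Bus1, Bus3}: Plant→Bus2 (10), Bus3→City (3).
Cut capacity = 10 + 3 = 13.

13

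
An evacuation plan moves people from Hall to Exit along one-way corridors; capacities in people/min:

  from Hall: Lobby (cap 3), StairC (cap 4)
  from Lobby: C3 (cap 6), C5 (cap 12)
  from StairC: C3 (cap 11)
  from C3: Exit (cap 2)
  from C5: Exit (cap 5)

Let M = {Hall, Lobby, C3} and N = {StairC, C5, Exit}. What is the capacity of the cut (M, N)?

Edges leaving {Hall, Lobby, C3}: Hall→StairC (4), Lobby→C5 (12), C3→Exit (2).
Cut capacity = 4 + 12 + 2 = 18.

18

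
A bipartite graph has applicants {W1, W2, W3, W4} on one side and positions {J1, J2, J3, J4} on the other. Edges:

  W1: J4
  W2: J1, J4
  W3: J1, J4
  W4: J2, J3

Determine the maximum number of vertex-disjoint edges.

3

Unit-capacity flow: source→left, listed edges, right→sink; max matching = max flow.
Augmenting path W1→J4 (+1); matched 1.
Augmenting path W2→J1 (+1); matched 2.
Augmenting path W4→J2 (+1); matched 3.
No augmenting path remains; maximum matching = 3.
König certificate: {W4, J1, J4} is a vertex cover of size 3 (every listed pair touches it), so no matching can be larger.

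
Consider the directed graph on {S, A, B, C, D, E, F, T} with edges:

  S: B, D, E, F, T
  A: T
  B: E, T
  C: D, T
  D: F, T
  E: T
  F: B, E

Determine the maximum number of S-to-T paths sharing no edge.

4

Assign every edge capacity 1; by Menger, the answer equals the max flow.
Path S→T (+1); total 1.
Path S→B→T (+1); total 2.
Path S→D→T (+1); total 3.
Path S→E→T (+1); total 4.
No residual S→T path; max flow = 4.
Certifying cut of size 4: {B→T, E→T, S→D, S→T}.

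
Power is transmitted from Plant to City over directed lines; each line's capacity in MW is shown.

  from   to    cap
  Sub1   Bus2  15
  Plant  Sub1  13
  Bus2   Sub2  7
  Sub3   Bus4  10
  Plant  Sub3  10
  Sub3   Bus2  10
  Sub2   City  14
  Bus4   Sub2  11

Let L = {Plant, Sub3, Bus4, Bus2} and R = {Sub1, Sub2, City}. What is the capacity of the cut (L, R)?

Edges leaving {Plant, Sub3, Bus4, Bus2}: Plant→Sub1 (13), Bus4→Sub2 (11), Bus2→Sub2 (7).
Cut capacity = 13 + 11 + 7 = 31.

31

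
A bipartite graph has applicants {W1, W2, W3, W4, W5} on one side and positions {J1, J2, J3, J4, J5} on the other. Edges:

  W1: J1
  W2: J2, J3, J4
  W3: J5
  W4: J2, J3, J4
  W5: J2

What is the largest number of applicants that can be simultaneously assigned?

Unit-capacity flow: source→left, listed edges, right→sink; max matching = max flow.
Augmenting path W1→J1 (+1); matched 1.
Augmenting path W2→J2 (+1); matched 2.
Augmenting path W3→J5 (+1); matched 3.
Augmenting path W4→J3 (+1); matched 4.
Augmenting path W5→J2→W2→J4 (+1); matched 5.
No augmenting path remains; maximum matching = 5.
König certificate: {W1, W2, W3, W4, W5} is a vertex cover of size 5 (every listed pair touches it), so no matching can be larger.

5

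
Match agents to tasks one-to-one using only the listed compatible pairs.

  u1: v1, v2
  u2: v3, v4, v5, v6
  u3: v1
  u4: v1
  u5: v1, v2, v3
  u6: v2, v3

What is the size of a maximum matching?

Unit-capacity flow: source→left, listed edges, right→sink; max matching = max flow.
Augmenting path u1→v1 (+1); matched 1.
Augmenting path u2→v3 (+1); matched 2.
Augmenting path u5→v2 (+1); matched 3.
Augmenting path u6→v3→u2→v4 (+1); matched 4.
No augmenting path remains; maximum matching = 4.
König certificate: {u2, v1, v2, v3} is a vertex cover of size 4 (every listed pair touches it), so no matching can be larger.

4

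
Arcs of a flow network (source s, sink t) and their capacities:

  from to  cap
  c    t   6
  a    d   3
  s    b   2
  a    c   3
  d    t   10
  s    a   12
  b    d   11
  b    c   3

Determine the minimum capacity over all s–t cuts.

Augment s→a→c→t: bottleneck 3, flow now 3.
Augment s→a→d→t: bottleneck 3, flow now 6.
Augment s→b→c→t: bottleneck 2, flow now 8.
No augmenting path remains; maximum flow = 8.
By max-flow min-cut, the minimum cut capacity equals the max flow.
In the residual graph, reachable from s: {s, a}.
Min-cut edges: s→b (2), a→c (3), a→d (3); capacity 2 + 3 + 3 = 8.

8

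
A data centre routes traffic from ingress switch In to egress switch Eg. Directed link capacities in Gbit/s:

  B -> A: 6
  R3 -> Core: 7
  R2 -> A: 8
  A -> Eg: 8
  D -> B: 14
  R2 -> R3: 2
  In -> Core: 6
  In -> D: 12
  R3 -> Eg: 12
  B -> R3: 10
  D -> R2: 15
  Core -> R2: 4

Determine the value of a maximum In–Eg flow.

Augment In→D→R2→A→Eg: bottleneck 8, flow now 8.
Augment In→D→R2→R3→Eg: bottleneck 2, flow now 10.
Augment In→D→B→R3→Eg: bottleneck 2, flow now 12.
Augment In→Core→R2→D→B→R3→Eg: bottleneck 4, flow now 16. (uses reverse residual edge)
No augmenting path remains; maximum flow = 16.
In the residual graph, reachable from In: {In, Core}.
Min-cut edges: In→D (12), Core→R2 (4); capacity 12 + 4 = 16.
This cut is saturated, so no flow can exceed 16.

16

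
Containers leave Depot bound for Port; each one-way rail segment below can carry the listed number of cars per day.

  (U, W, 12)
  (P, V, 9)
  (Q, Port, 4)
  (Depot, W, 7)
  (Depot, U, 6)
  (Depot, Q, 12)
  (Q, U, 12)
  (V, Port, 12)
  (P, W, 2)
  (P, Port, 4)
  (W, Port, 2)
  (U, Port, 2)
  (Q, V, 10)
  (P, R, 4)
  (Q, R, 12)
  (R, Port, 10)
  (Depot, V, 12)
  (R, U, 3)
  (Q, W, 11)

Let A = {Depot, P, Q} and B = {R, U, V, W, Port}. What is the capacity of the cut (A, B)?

Edges leaving {Depot, P, Q}: Depot→U (6), Depot→V (12), Depot→W (7), P→R (4), P→V (9), P→W (2), P→Port (4), Q→R (12), Q→U (12), Q→V (10), Q→W (11), Q→Port (4).
Cut capacity = 6 + 12 + 7 + 4 + 9 + 2 + 4 + 12 + 12 + 10 + 11 + 4 = 93.

93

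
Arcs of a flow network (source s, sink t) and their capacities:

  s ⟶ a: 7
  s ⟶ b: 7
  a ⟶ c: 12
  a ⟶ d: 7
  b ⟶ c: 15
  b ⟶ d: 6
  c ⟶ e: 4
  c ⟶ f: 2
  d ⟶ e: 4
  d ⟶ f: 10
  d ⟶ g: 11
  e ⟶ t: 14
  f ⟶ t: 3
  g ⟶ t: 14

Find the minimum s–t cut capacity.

14

Augment s→a→c→e→t: bottleneck 4, flow now 4.
Augment s→a→c→f→t: bottleneck 2, flow now 6.
Augment s→a→d→e→t: bottleneck 1, flow now 7.
Augment s→b→d→e→t: bottleneck 3, flow now 10.
Augment s→b→d→f→t: bottleneck 1, flow now 11.
Augment s→b→d→g→t: bottleneck 2, flow now 13.
Augment s→b→c→a→d→g→t: bottleneck 1, flow now 14. (uses reverse residual edge)
No augmenting path remains; maximum flow = 14.
By max-flow min-cut, the minimum cut capacity equals the max flow.
In the residual graph, reachable from s: {s}.
Min-cut edges: s→a (7), s→b (7); capacity 7 + 7 = 14.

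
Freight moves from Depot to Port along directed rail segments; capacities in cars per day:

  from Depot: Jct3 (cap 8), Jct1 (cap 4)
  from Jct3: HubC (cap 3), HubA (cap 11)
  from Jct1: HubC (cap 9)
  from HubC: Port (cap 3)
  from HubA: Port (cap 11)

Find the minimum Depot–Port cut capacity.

11

Augment Depot→Jct3→HubC→Port: bottleneck 3, flow now 3.
Augment Depot→Jct3→HubA→Port: bottleneck 5, flow now 8.
Augment Depot→Jct1→HubC→Jct3→HubA→Port: bottleneck 3, flow now 11. (uses reverse residual edge)
No augmenting path remains; maximum flow = 11.
By max-flow min-cut, the minimum cut capacity equals the max flow.
In the residual graph, reachable from Depot: {Depot, Jct1, HubC}.
Min-cut edges: Depot→Jct3 (8), HubC→Port (3); capacity 8 + 3 = 11.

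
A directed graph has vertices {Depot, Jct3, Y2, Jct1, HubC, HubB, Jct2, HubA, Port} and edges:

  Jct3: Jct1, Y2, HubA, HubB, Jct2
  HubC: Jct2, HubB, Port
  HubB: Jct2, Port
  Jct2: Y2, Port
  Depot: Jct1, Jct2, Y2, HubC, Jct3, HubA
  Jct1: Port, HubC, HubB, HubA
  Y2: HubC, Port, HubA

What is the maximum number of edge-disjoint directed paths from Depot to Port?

5

Assign every edge capacity 1; by Menger, the answer equals the max flow.
Path Depot→Y2→Port (+1); total 1.
Path Depot→Jct1→Port (+1); total 2.
Path Depot→HubC→Port (+1); total 3.
Path Depot→Jct2→Port (+1); total 4.
Path Depot→Jct3→HubB→Port (+1); total 5.
No residual Depot→Port path; max flow = 5.
Certifying cut of size 5: {Depot→HubC, Depot→Jct1, Depot→Jct2, Depot→Jct3, Depot→Y2}.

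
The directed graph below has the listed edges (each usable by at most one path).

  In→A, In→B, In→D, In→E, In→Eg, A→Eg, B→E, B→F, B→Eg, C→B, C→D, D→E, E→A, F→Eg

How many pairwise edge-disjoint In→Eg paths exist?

Assign every edge capacity 1; by Menger, the answer equals the max flow.
Path In→Eg (+1); total 1.
Path In→A→Eg (+1); total 2.
Path In→B→Eg (+1); total 3.
No residual In→Eg path; max flow = 3.
Certifying cut of size 3: {A→Eg, In→B, In→Eg}.

3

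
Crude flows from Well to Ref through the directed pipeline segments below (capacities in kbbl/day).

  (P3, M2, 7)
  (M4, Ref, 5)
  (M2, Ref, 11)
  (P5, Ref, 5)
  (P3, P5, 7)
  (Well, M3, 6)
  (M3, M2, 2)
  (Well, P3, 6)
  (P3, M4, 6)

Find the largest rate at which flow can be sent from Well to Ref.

8

Augment Well→M3→M2→Ref: bottleneck 2, flow now 2.
Augment Well→P3→M4→Ref: bottleneck 5, flow now 7.
Augment Well→P3→P5→Ref: bottleneck 1, flow now 8.
No augmenting path remains; maximum flow = 8.
In the residual graph, reachable from Well: {Well, M3}.
Min-cut edges: Well→P3 (6), M3→M2 (2); capacity 6 + 2 = 8.
This cut is saturated, so no flow can exceed 8.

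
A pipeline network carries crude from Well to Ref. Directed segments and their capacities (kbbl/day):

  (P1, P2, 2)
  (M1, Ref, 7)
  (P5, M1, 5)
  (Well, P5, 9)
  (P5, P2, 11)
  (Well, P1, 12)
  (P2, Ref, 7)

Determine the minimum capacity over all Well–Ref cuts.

11

Augment Well→P1→P2→Ref: bottleneck 2, flow now 2.
Augment Well→P5→P2→Ref: bottleneck 5, flow now 7.
Augment Well→P5→M1→Ref: bottleneck 4, flow now 11.
No augmenting path remains; maximum flow = 11.
By max-flow min-cut, the minimum cut capacity equals the max flow.
In the residual graph, reachable from Well: {Well, P1}.
Min-cut edges: Well→P5 (9), P1→P2 (2); capacity 9 + 2 = 11.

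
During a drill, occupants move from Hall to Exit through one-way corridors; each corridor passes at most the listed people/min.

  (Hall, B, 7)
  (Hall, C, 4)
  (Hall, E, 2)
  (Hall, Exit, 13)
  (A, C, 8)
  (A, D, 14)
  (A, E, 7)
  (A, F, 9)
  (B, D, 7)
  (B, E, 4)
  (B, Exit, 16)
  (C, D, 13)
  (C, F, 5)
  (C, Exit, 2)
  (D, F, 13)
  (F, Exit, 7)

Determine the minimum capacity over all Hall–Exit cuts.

24

Augment Hall→Exit: bottleneck 13, flow now 13.
Augment Hall→B→Exit: bottleneck 7, flow now 20.
Augment Hall→C→Exit: bottleneck 2, flow now 22.
Augment Hall→C→F→Exit: bottleneck 2, flow now 24.
No augmenting path remains; maximum flow = 24.
By max-flow min-cut, the minimum cut capacity equals the max flow.
In the residual graph, reachable from Hall: {Hall, E}.
Min-cut edges: Hall→B (7), Hall→C (4), Hall→Exit (13); capacity 7 + 4 + 13 = 24.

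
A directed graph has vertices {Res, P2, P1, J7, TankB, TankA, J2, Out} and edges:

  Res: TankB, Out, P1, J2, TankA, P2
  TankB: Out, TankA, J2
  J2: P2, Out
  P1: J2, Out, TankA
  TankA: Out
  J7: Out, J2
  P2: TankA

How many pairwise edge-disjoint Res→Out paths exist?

Assign every edge capacity 1; by Menger, the answer equals the max flow.
Path Res→Out (+1); total 1.
Path Res→P1→Out (+1); total 2.
Path Res→TankB→Out (+1); total 3.
Path Res→TankA→Out (+1); total 4.
Path Res→J2→Out (+1); total 5.
No residual Res→Out path; max flow = 5.
Certifying cut of size 5: {Res→J2, Res→Out, Res→P1, Res→TankB, TankA→Out}.

5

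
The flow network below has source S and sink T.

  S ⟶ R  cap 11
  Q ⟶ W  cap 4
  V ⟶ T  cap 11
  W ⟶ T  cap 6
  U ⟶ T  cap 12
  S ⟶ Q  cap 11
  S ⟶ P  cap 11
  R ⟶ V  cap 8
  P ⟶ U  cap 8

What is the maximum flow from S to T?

Augment S→P→U→T: bottleneck 8, flow now 8.
Augment S→Q→W→T: bottleneck 4, flow now 12.
Augment S→R→V→T: bottleneck 8, flow now 20.
No augmenting path remains; maximum flow = 20.
In the residual graph, reachable from S: {S, P, Q, R}.
Min-cut edges: P→U (8), Q→W (4), R→V (8); capacity 8 + 4 + 8 = 20.
This cut is saturated, so no flow can exceed 20.

20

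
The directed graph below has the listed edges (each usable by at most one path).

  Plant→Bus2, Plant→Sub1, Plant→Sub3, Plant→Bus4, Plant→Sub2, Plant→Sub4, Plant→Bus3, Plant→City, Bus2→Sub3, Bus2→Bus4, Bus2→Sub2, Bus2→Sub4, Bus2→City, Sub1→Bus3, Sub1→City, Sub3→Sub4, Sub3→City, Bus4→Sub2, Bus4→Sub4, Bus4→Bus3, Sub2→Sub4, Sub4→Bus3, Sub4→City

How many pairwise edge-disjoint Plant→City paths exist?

5

Assign every edge capacity 1; by Menger, the answer equals the max flow.
Path Plant→City (+1); total 1.
Path Plant→Bus2→City (+1); total 2.
Path Plant→Sub1→City (+1); total 3.
Path Plant→Sub3→City (+1); total 4.
Path Plant→Sub4→City (+1); total 5.
No residual Plant→City path; max flow = 5.
Certifying cut of size 5: {Plant→Bus2, Plant→City, Plant→Sub1, Plant→Sub3, Sub4→City}.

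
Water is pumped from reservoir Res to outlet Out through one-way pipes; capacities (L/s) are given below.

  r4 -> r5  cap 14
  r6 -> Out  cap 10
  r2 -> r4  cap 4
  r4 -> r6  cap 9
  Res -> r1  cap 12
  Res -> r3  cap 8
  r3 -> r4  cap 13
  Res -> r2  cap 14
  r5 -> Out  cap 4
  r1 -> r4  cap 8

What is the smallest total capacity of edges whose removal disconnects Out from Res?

13

Augment Res→r1→r4→r5→Out: bottleneck 4, flow now 4.
Augment Res→r1→r4→r6→Out: bottleneck 4, flow now 8.
Augment Res→r2→r4→r6→Out: bottleneck 4, flow now 12.
Augment Res→r3→r4→r6→Out: bottleneck 1, flow now 13.
No augmenting path remains; maximum flow = 13.
By max-flow min-cut, the minimum cut capacity equals the max flow.
In the residual graph, reachable from Res: {Res, r1, r2, r3, r4, r5}.
Min-cut edges: r4→r6 (9), r5→Out (4); capacity 9 + 4 = 13.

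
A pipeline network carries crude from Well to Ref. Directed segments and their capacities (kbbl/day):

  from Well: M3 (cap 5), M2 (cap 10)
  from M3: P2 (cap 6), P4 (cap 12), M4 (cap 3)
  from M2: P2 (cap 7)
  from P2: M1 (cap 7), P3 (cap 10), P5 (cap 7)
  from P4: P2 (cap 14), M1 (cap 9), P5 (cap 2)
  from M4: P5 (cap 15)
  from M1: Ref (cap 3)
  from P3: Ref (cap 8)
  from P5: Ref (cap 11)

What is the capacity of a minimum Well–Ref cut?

12

Augment Well→M3→P2→M1→Ref: bottleneck 3, flow now 3.
Augment Well→M3→P2→P3→Ref: bottleneck 2, flow now 5.
Augment Well→M2→P2→P3→Ref: bottleneck 6, flow now 11.
Augment Well→M2→P2→P5→Ref: bottleneck 1, flow now 12.
No augmenting path remains; maximum flow = 12.
By max-flow min-cut, the minimum cut capacity equals the max flow.
In the residual graph, reachable from Well: {Well, M2}.
Min-cut edges: Well→M3 (5), M2→P2 (7); capacity 5 + 7 = 12.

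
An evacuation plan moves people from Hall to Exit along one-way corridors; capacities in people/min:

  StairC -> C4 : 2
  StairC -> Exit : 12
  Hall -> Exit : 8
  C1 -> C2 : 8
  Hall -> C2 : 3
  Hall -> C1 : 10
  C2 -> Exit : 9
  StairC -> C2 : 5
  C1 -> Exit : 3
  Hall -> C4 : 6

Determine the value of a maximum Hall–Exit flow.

20

Augment Hall→Exit: bottleneck 8, flow now 8.
Augment Hall→C1→Exit: bottleneck 3, flow now 11.
Augment Hall→C2→Exit: bottleneck 3, flow now 14.
Augment Hall→C1→C2→Exit: bottleneck 6, flow now 20.
No augmenting path remains; maximum flow = 20.
In the residual graph, reachable from Hall: {Hall, C1, C2, C4}.
Min-cut edges: Hall→Exit (8), C1→Exit (3), C2→Exit (9); capacity 8 + 3 + 9 = 20.
This cut is saturated, so no flow can exceed 20.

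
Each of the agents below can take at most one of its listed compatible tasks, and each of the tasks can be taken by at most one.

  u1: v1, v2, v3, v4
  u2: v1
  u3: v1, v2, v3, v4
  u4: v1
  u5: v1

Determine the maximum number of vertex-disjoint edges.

3

Unit-capacity flow: source→left, listed edges, right→sink; max matching = max flow.
Augmenting path u1→v1 (+1); matched 1.
Augmenting path u3→v2 (+1); matched 2.
Augmenting path u2→v1→u1→v3 (+1); matched 3.
No augmenting path remains; maximum matching = 3.
König certificate: {u1, u3, v1} is a vertex cover of size 3 (every listed pair touches it), so no matching can be larger.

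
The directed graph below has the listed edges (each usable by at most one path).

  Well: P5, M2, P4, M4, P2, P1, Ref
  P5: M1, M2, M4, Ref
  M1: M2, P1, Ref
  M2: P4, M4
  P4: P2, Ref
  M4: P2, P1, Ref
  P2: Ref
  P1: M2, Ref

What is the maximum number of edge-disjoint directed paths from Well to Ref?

Assign every edge capacity 1; by Menger, the answer equals the max flow.
Path Well→Ref (+1); total 1.
Path Well→P5→Ref (+1); total 2.
Path Well→P4→Ref (+1); total 3.
Path Well→M4→Ref (+1); total 4.
Path Well→P2→Ref (+1); total 5.
Path Well→P1→Ref (+1); total 6.
No residual Well→Ref path; max flow = 6.
Certifying cut of size 6: {M4→Ref, P1→Ref, P2→Ref, P4→Ref, Well→P5, Well→Ref}.

6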